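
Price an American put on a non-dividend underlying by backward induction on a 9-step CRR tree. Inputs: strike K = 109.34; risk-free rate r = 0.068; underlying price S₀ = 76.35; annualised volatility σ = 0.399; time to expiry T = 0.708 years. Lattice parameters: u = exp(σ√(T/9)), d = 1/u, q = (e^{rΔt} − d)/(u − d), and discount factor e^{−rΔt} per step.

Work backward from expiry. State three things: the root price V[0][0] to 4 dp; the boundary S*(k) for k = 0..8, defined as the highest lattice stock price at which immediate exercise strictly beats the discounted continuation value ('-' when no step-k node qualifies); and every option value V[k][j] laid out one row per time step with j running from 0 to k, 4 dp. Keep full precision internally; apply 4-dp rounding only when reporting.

params: Δt=0.07867 u=1.11841 d=0.89412 q=0.49597 e^(-rΔt)=0.99466
t_9 payoffs: 81.4536 74.4584 65.7085 54.7638 41.0736 23.9492 2.5294 0.0000 0.0000 0.0000
t_8: node(8,0) S=31.1885 payoff=78.1515 vs cont=77.5682 → 78.1515 [stop]  node(8,1) S=39.0120 payoff=70.3280 vs cont=69.7447 → 70.3280 [stop]  node(8,2) S=48.7980 payoff=60.5420 vs cont=59.9587 → 60.5420 [stop]  node(8,3) S=61.0387 payoff=48.3013 vs cont=47.7179 → 48.3013 [stop]  node(8,4) S=76.3500 payoff=32.9900 vs cont=32.4067 → 32.9900 [stop]  node(8,5) S=95.5020 payoff=13.8380 vs cont=13.2546 → 13.8380 [stop]  node(8,6) S=119.4583 payoff=0.0000 vs cont=1.2681 → 1.2681 [wait]  node(8,7) S=149.4239 payoff=0.0000 vs cont=0.0000 → 0.0000 [wait]  node(8,8) S=186.9062 payoff=0.0000 vs cont=0.0000 → 0.0000 [wait]  ⇒ S*(8)=95.5020
t_7: node(7,0) S=34.8816 payoff=74.4584 vs cont=73.8751 → 74.4584 [stop]  node(7,1) S=43.6315 payoff=65.7085 vs cont=65.1252 → 65.7085 [stop]  node(7,2) S=54.5762 payoff=54.7638 vs cont=54.1804 → 54.7638 [stop]  node(7,3) S=68.2664 payoff=41.0736 vs cont=40.4902 → 41.0736 [stop]  node(7,4) S=85.3908 payoff=23.9492 vs cont=23.3659 → 23.9492 [stop]  node(7,5) S=106.8106 payoff=2.5294 vs cont=7.5632 → 7.5632 [wait]  node(7,6) S=133.6036 payoff=0.0000 vs cont=0.6357 → 0.6357 [wait]  node(7,7) S=167.1175 payoff=0.0000 vs cont=0.0000 → 0.0000 [wait]  ⇒ S*(7)=85.3908
t_6: node(6,0) S=39.0120 payoff=70.3280 vs cont=69.7447 → 70.3280 [stop]  node(6,1) S=48.7980 payoff=60.5420 vs cont=59.9587 → 60.5420 [stop]  node(6,2) S=61.0387 payoff=48.3013 vs cont=47.7179 → 48.3013 [stop]  node(6,3) S=76.3500 payoff=32.9900 vs cont=32.4067 → 32.9900 [stop]  node(6,4) S=95.5020 payoff=13.8380 vs cont=15.7379 → 15.7379 [wait]  node(6,5) S=119.4583 payoff=0.0000 vs cont=4.1054 → 4.1054 [wait]  node(6,6) S=149.4239 payoff=0.0000 vs cont=0.3187 → 0.3187 [wait]  ⇒ S*(6)=76.3500
t_5: node(5,0) S=43.6315 payoff=65.7085 vs cont=65.1252 → 65.7085 [stop]  node(5,1) S=54.5762 payoff=54.7638 vs cont=54.1804 → 54.7638 [stop]  node(5,2) S=68.2664 payoff=41.0736 vs cont=40.4902 → 41.0736 [stop]  node(5,3) S=85.3908 payoff=23.9492 vs cont=24.3032 → 24.3032 [wait]  node(5,4) S=106.8106 payoff=2.5294 vs cont=9.9154 → 9.9154 [wait]  node(5,5) S=133.6036 payoff=0.0000 vs cont=2.2154 → 2.2154 [wait]  ⇒ S*(5)=68.2664
t_4: node(4,0) S=48.7980 payoff=60.5420 vs cont=59.9587 → 60.5420 [stop]  node(4,1) S=61.0387 payoff=48.3013 vs cont=47.7179 → 48.3013 [stop]  node(4,2) S=76.3500 payoff=32.9900 vs cont=32.5813 → 32.9900 [stop]  node(4,3) S=95.5020 payoff=13.8380 vs cont=17.0757 → 17.0757 [wait]  node(4,4) S=119.4583 payoff=0.0000 vs cont=6.0639 → 6.0639 [wait]  ⇒ S*(4)=76.3500
t_3: node(3,0) S=54.5762 payoff=54.7638 vs cont=54.1804 → 54.7638 [stop]  node(3,1) S=68.2664 payoff=41.0736 vs cont=40.4902 → 41.0736 [stop]  node(3,2) S=85.3908 payoff=23.9492 vs cont=24.9632 → 24.9632 [wait]  node(3,3) S=106.8106 payoff=2.5294 vs cont=11.5523 → 11.5523 [wait]  ⇒ S*(3)=68.2664
t_2: node(2,0) S=61.0387 payoff=48.3013 vs cont=47.7179 → 48.3013 [stop]  node(2,1) S=76.3500 payoff=32.9900 vs cont=32.9069 → 32.9900 [stop]  node(2,2) S=95.5020 payoff=13.8380 vs cont=18.2141 → 18.2141 [wait]  ⇒ S*(2)=76.3500
t_1: node(1,0) S=68.2664 payoff=41.0736 vs cont=40.4902 → 41.0736 [stop]  node(1,1) S=85.3908 payoff=23.9492 vs cont=25.5248 → 25.5248 [wait]  ⇒ S*(1)=68.2664
t_0: node(0,0) S=76.3500 payoff=32.9900 vs cont=33.1839 → 33.1839 [wait]  ⇒ S*(0)=-

price = 33.1839
boundary = - 68.2664 76.3500 68.2664 76.3500 68.2664 76.3500 85.3908 95.5020
tree:
33.1839
41.0736 25.5248
48.3013 32.9900 18.2141
54.7638 41.0736 24.9632 11.5523
60.5420 48.3013 32.9900 17.0757 6.0639
65.7085 54.7638 41.0736 24.3032 9.9154 2.2154
70.3280 60.5420 48.3013 32.9900 15.7379 4.1054 0.3187
74.4584 65.7085 54.7638 41.0736 23.9492 7.5632 0.6357 0.0000
78.1515 70.3280 60.5420 48.3013 32.9900 13.8380 1.2681 0.0000 0.0000
81.4536 74.4584 65.7085 54.7638 41.0736 23.9492 2.5294 0.0000 0.0000 0.0000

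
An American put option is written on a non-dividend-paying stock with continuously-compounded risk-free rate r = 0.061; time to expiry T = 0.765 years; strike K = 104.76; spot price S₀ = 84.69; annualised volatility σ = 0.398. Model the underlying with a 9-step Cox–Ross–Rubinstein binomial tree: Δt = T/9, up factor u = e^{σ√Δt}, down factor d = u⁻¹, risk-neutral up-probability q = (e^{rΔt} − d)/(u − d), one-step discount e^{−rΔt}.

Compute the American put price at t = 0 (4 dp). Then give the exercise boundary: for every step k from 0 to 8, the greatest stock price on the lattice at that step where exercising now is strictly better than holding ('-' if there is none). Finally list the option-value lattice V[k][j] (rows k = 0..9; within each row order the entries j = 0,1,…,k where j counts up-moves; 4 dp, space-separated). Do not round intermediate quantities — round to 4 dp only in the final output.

params: Δt=0.08500 u=1.12304 d=0.89044 q=0.49337 e^(-rΔt)=0.99483
t_9 payoffs: 74.9551 67.1697 57.3507 44.9669 29.3484 9.6501 0.0000 0.0000 0.0000 0.0000
t_8: node(8,0) S=33.4720 payoff=71.2880 vs cont=70.7462 → 71.2880 [stop]  node(8,1) S=42.2153 payoff=62.5447 vs cont=62.0030 → 62.5447 [stop]  node(8,2) S=53.2423 payoff=51.5177 vs cont=50.9759 → 51.5177 [stop]  node(8,3) S=67.1498 payoff=37.6102 vs cont=37.0684 → 37.6102 [stop]  node(8,4) S=84.6900 payoff=20.0700 vs cont=19.5282 → 20.0700 [stop]  node(8,5) S=106.8119 payoff=0.0000 vs cont=4.8637 → 4.8637 [wait]  node(8,6) S=134.7123 payoff=0.0000 vs cont=0.0000 → 0.0000 [wait]  node(8,7) S=169.9005 payoff=0.0000 vs cont=0.0000 → 0.0000 [wait]  node(8,8) S=214.2803 payoff=0.0000 vs cont=0.0000 → 0.0000 [wait]  ⇒ S*(8)=84.6900
t_7: node(7,0) S=37.5903 payoff=67.1697 vs cont=66.6279 → 67.1697 [stop]  node(7,1) S=47.4093 payoff=57.3507 vs cont=56.8090 → 57.3507 [stop]  node(7,2) S=59.7931 payoff=44.9669 vs cont=44.4252 → 44.9669 [stop]  node(7,3) S=75.4116 payoff=29.3484 vs cont=28.8066 → 29.3484 [stop]  node(7,4) S=95.1099 payoff=9.6501 vs cont=12.5026 → 12.5026 [wait]  node(7,5) S=119.9536 payoff=0.0000 vs cont=2.4513 → 2.4513 [wait]  node(7,6) S=151.2868 payoff=0.0000 vs cont=0.0000 → 0.0000 [wait]  node(7,7) S=190.8045 payoff=0.0000 vs cont=0.0000 → 0.0000 [wait]  ⇒ S*(7)=75.4116
t_6: node(6,0) S=42.2153 payoff=62.5447 vs cont=62.0030 → 62.5447 [stop]  node(6,1) S=53.2423 payoff=51.5177 vs cont=50.9759 → 51.5177 [stop]  node(6,2) S=67.1498 payoff=37.6102 vs cont=37.0684 → 37.6102 [stop]  node(6,3) S=84.6900 payoff=20.0700 vs cont=20.9283 → 20.9283 [wait]  node(6,4) S=106.8119 payoff=0.0000 vs cont=7.5046 → 7.5046 [wait]  node(6,5) S=134.7123 payoff=0.0000 vs cont=1.2355 → 1.2355 [wait]  node(6,6) S=169.9005 payoff=0.0000 vs cont=0.0000 → 0.0000 [wait]  ⇒ S*(6)=67.1498
t_5: node(5,0) S=47.4093 payoff=57.3507 vs cont=56.8090 → 57.3507 [stop]  node(5,1) S=59.7931 payoff=44.9669 vs cont=44.4252 → 44.9669 [stop]  node(5,2) S=75.4116 payoff=29.3484 vs cont=29.2279 → 29.3484 [stop]  node(5,3) S=95.1099 payoff=9.6501 vs cont=14.2314 → 14.2314 [wait]  node(5,4) S=119.9536 payoff=0.0000 vs cont=4.3888 → 4.3888 [wait]  node(5,5) S=151.2868 payoff=0.0000 vs cont=0.6227 → 0.6227 [wait]  ⇒ S*(5)=75.4116
t_4: node(4,0) S=53.2423 payoff=51.5177 vs cont=50.9759 → 51.5177 [stop]  node(4,1) S=67.1498 payoff=37.6102 vs cont=37.0684 → 37.6102 [stop]  node(4,2) S=84.6900 payoff=20.0700 vs cont=21.7769 → 21.7769 [wait]  node(4,3) S=106.8119 payoff=0.0000 vs cont=9.3268 → 9.3268 [wait]  node(4,4) S=134.7123 payoff=0.0000 vs cont=2.5176 → 2.5176 [wait]  ⇒ S*(4)=67.1498
t_3: node(3,0) S=59.7931 payoff=44.9669 vs cont=44.4252 → 44.9669 [stop]  node(3,1) S=75.4116 payoff=29.3484 vs cont=29.6444 → 29.6444 [wait]  node(3,2) S=95.1099 payoff=9.6501 vs cont=15.5535 → 15.5535 [wait]  node(3,3) S=119.9536 payoff=0.0000 vs cont=5.9365 → 5.9365 [wait]  ⇒ S*(3)=59.7931
t_2: node(2,0) S=67.1498 payoff=37.6102 vs cont=37.2137 → 37.6102 [stop]  node(2,1) S=84.6900 payoff=20.0700 vs cont=22.5749 → 22.5749 [wait]  node(2,2) S=106.8119 payoff=0.0000 vs cont=10.7528 → 10.7528 [wait]  ⇒ S*(2)=67.1498
t_1: node(1,0) S=75.4116 payoff=29.3484 vs cont=30.0361 → 30.0361 [wait]  node(1,1) S=95.1099 payoff=9.6501 vs cont=16.6556 → 16.6556 [wait]  ⇒ S*(1)=-
t_0: node(0,0) S=84.6900 payoff=20.0700 vs cont=23.3133 → 23.3133 [wait]  ⇒ S*(0)=-

price = 23.3133
boundary = - - 67.1498 59.7931 67.1498 75.4116 67.1498 75.4116 84.6900
tree:
23.3133
30.0361 16.6556
37.6102 22.5749 10.7528
44.9669 29.6444 15.5535 5.9365
51.5177 37.6102 21.7769 9.3268 2.5176
57.3507 44.9669 29.3484 14.2314 4.3888 0.6227
62.5447 51.5177 37.6102 20.9283 7.5046 1.2355 0.0000
67.1697 57.3507 44.9669 29.3484 12.5026 2.4513 0.0000 0.0000
71.2880 62.5447 51.5177 37.6102 20.0700 4.8637 0.0000 0.0000 0.0000
74.9551 67.1697 57.3507 44.9669 29.3484 9.6501 0.0000 0.0000 0.0000 0.0000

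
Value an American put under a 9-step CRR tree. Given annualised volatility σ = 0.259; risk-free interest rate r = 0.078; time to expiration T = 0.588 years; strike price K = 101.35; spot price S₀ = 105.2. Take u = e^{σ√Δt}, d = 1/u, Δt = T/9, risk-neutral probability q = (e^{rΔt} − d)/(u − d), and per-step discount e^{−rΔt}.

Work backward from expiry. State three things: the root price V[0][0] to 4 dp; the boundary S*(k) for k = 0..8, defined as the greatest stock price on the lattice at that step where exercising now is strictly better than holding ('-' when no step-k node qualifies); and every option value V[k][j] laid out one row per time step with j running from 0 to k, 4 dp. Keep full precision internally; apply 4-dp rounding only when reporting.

params: Δt=0.06533 u=1.06844 d=0.93594 q=0.52201 e^(-rΔt)=0.99492
t_9 payoffs: 43.3727 35.1650 25.7953 15.0992 2.8889 0.0000 0.0000 0.0000 0.0000 0.0000
t_8: node(8,0) S=61.9453 payoff=39.4047 vs cont=38.8895 → 39.4047 [stop]  node(8,1) S=70.7148 payoff=30.6352 vs cont=30.1200 → 30.6352 [stop]  node(8,2) S=80.7258 payoff=20.6242 vs cont=20.1091 → 20.6242 [stop]  node(8,3) S=92.1539 payoff=9.1961 vs cont=8.6809 → 9.1961 [stop]  node(8,4) S=105.2000 payoff=0.0000 vs cont=1.3738 → 1.3738 [wait]  node(8,5) S=120.0930 payoff=0.0000 vs cont=0.0000 → 0.0000 [wait]  node(8,6) S=137.0943 payoff=0.0000 vs cont=0.0000 → 0.0000 [wait]  node(8,7) S=156.5025 payoff=0.0000 vs cont=0.0000 → 0.0000 [wait]  node(8,8) S=178.6582 payoff=0.0000 vs cont=0.0000 → 0.0000 [wait]  ⇒ S*(8)=92.1539
t_7: node(7,0) S=66.1850 payoff=35.1650 vs cont=34.6499 → 35.1650 [stop]  node(7,1) S=75.5547 payoff=25.7953 vs cont=25.2802 → 25.7953 [stop]  node(7,2) S=86.2508 payoff=15.0992 vs cont=14.5841 → 15.0992 [stop]  node(7,3) S=98.4611 payoff=2.8889 vs cont=5.0867 → 5.0867 [wait]  node(7,4) S=112.4001 payoff=0.0000 vs cont=0.6533 → 0.6533 [wait]  node(7,5) S=128.3123 payoff=0.0000 vs cont=0.0000 → 0.0000 [wait]  node(7,6) S=146.4773 payoff=0.0000 vs cont=0.0000 → 0.0000 [wait]  node(7,7) S=167.2138 payoff=0.0000 vs cont=0.0000 → 0.0000 [wait]  ⇒ S*(7)=86.2508
t_6: node(6,0) S=70.7148 payoff=30.6352 vs cont=30.1200 → 30.6352 [stop]  node(6,1) S=80.7258 payoff=20.6242 vs cont=20.1091 → 20.6242 [stop]  node(6,2) S=92.1539 payoff=9.1961 vs cont=9.8224 → 9.8224 [wait]  node(6,3) S=105.2000 payoff=0.0000 vs cont=2.7583 → 2.7583 [wait]  node(6,4) S=120.0930 payoff=0.0000 vs cont=0.3107 → 0.3107 [wait]  node(6,5) S=137.0943 payoff=0.0000 vs cont=0.0000 → 0.0000 [wait]  node(6,6) S=156.5025 payoff=0.0000 vs cont=0.0000 → 0.0000 [wait]  ⇒ S*(6)=80.7258
t_5: node(5,0) S=75.5547 payoff=25.7953 vs cont=25.2802 → 25.7953 [stop]  node(5,1) S=86.2508 payoff=15.0992 vs cont=14.9093 → 15.0992 [stop]  node(5,2) S=98.4611 payoff=2.8889 vs cont=6.1037 → 6.1037 [wait]  node(5,3) S=112.4001 payoff=0.0000 vs cont=1.4731 → 1.4731 [wait]  node(5,4) S=128.3123 payoff=0.0000 vs cont=0.1478 → 0.1478 [wait]  node(5,5) S=146.4773 payoff=0.0000 vs cont=0.0000 → 0.0000 [wait]  ⇒ S*(5)=86.2508
t_4: node(4,0) S=80.7258 payoff=20.6242 vs cont=20.1091 → 20.6242 [stop]  node(4,1) S=92.1539 payoff=9.1961 vs cont=10.3505 → 10.3505 [wait]  node(4,2) S=105.2000 payoff=0.0000 vs cont=3.6677 → 3.6677 [wait]  node(4,3) S=120.0930 payoff=0.0000 vs cont=0.7773 → 0.7773 [wait]  node(4,4) S=137.0943 payoff=0.0000 vs cont=0.0703 → 0.0703 [wait]  ⇒ S*(4)=80.7258
t_3: node(3,0) S=86.2508 payoff=15.0992 vs cont=15.1836 → 15.1836 [wait]  node(3,1) S=98.4611 payoff=2.8889 vs cont=6.8271 → 6.8271 [wait]  node(3,2) S=112.4001 payoff=0.0000 vs cont=2.1479 → 2.1479 [wait]  node(3,3) S=128.3123 payoff=0.0000 vs cont=0.4061 → 0.4061 [wait]  ⇒ S*(3)=-
t_2: node(2,0) S=92.1539 payoff=9.1961 vs cont=10.7664 → 10.7664 [wait]  node(2,1) S=105.2000 payoff=0.0000 vs cont=4.3622 → 4.3622 [wait]  node(2,2) S=120.0930 payoff=0.0000 vs cont=1.2324 → 1.2324 [wait]  ⇒ S*(2)=-
t_1: node(1,0) S=98.4611 payoff=2.8889 vs cont=7.3856 → 7.3856 [wait]  node(1,1) S=112.4001 payoff=0.0000 vs cont=2.7145 → 2.7145 [wait]  ⇒ S*(1)=-
t_0: node(0,0) S=105.2000 payoff=0.0000 vs cont=4.9221 → 4.9221 [wait]  ⇒ S*(0)=-

price = 4.9221
boundary = - - - - 80.7258 86.2508 80.7258 86.2508 92.1539
tree:
4.9221
7.3856 2.7145
10.7664 4.3622 1.2324
15.1836 6.8271 2.1479 0.4061
20.6242 10.3505 3.6677 0.7773 0.0703
25.7953 15.0992 6.1037 1.4731 0.1478 0.0000
30.6352 20.6242 9.8224 2.7583 0.3107 0.0000 0.0000
35.1650 25.7953 15.0992 5.0867 0.6533 0.0000 0.0000 0.0000
39.4047 30.6352 20.6242 9.1961 1.3738 0.0000 0.0000 0.0000 0.0000
43.3727 35.1650 25.7953 15.0992 2.8889 0.0000 0.0000 0.0000 0.0000 0.0000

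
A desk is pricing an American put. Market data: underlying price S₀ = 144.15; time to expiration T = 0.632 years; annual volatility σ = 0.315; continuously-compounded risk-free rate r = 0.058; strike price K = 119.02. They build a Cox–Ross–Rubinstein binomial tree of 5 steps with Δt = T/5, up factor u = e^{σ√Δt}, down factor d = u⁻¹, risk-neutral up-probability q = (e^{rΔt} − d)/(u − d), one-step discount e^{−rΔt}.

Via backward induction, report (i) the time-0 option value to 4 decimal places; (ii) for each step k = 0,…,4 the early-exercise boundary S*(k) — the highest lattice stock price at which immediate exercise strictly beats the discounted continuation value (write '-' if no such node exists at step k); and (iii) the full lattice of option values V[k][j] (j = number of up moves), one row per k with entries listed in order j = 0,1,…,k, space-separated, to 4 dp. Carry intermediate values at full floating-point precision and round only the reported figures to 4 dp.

Δt=0.12640  u=1.11850  d=0.89405  q=0.50481  discount=0.99270
step 5 (expiry): payoffs max(K−S,0) = 36.6766 16.0044 0.0000 0.0000 0.0000 0.0000
step 4: (k=4,j=0): S=92.1013, (K−S)⁺=26.9187, hold=26.0493 ⇒ V=26.9187 exercise | (k=4,j=1): S=115.2233, (K−S)⁺=3.7967, hold=7.8673 ⇒ V=7.8673 continue | (k=4,j=2): S=144.1500, (K−S)⁺=0.0000, hold=0.0000 ⇒ V=0.0000 continue | (k=4,j=3): S=180.3387, (K−S)⁺=0.0000, hold=0.0000 ⇒ V=0.0000 continue | (k=4,j=4): S=225.6126, (K−S)⁺=0.0000, hold=0.0000 ⇒ V=0.0000 continue  boundary S*=92.1013
step 3: (k=3,j=0): S=103.0156, (K−S)⁺=16.0044, hold=17.1749 ⇒ V=17.1749 continue | (k=3,j=1): S=128.8776, (K−S)⁺=0.0000, hold=3.8673 ⇒ V=3.8673 continue | (k=3,j=2): S=161.2322, (K−S)⁺=0.0000, hold=0.0000 ⇒ V=0.0000 continue | (k=3,j=3): S=201.7094, (K−S)⁺=0.0000, hold=0.0000 ⇒ V=0.0000 continue  boundary S*=-
step 2: (k=2,j=0): S=115.2233, (K−S)⁺=3.7967, hold=10.3806 ⇒ V=10.3806 continue | (k=2,j=1): S=144.1500, (K−S)⁺=0.0000, hold=1.9010 ⇒ V=1.9010 continue | (k=2,j=2): S=180.3387, (K−S)⁺=0.0000, hold=0.0000 ⇒ V=0.0000 continue  boundary S*=-
step 1: (k=1,j=0): S=128.8776, (K−S)⁺=0.0000, hold=6.0555 ⇒ V=6.0555 continue | (k=1,j=1): S=161.2322, (K−S)⁺=0.0000, hold=0.9345 ⇒ V=0.9345 continue  boundary S*=-
step 0: (k=0,j=0): S=144.1500, (K−S)⁺=0.0000, hold=3.4450 ⇒ V=3.4450 continue  boundary S*=-

price = 3.4450
boundary = - - - - 92.1013
tree:
3.4450
6.0555 0.9345
10.3806 1.9010 0.0000
17.1749 3.8673 0.0000 0.0000
26.9187 7.8673 0.0000 0.0000 0.0000
36.6766 16.0044 0.0000 0.0000 0.0000 0.0000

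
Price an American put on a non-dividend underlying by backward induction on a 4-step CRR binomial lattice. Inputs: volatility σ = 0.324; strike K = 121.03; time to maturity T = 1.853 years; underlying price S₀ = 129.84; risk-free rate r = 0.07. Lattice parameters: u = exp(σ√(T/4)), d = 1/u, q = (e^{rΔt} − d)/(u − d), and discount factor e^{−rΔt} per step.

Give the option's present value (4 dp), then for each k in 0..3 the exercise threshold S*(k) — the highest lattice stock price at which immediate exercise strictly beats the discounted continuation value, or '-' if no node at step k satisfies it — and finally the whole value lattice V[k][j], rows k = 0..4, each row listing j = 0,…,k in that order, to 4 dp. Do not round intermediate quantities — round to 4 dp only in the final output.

price = 11.9236
boundary = - - 83.5344 67.0029
tree:
11.9236
21.5350 3.7807
37.4956 8.1229 0.0000
54.0271 17.4520 0.0000 0.0000
67.2870 37.4956 0.0000 0.0000 0.0000

params: Δt=0.46325 u=1.24673 d=0.80210 q=0.51922 e^(-rΔt)=0.96809
t_4 payoffs: 67.2870 37.4956 0.0000 0.0000 0.0000
t_3: node(3,0) S=67.0029 payoff=54.0271 vs cont=50.1654 → 54.0271 [stop]  node(3,1) S=104.1446 payoff=16.8854 vs cont=17.4520 → 17.4520 [wait]  node(3,2) S=161.8751 payoff=0.0000 vs cont=0.0000 → 0.0000 [wait]  node(3,3) S=251.6075 payoff=0.0000 vs cont=0.0000 → 0.0000 [wait]  ⇒ S*(3)=67.0029
t_2: node(2,0) S=83.5344 payoff=37.4956 vs cont=33.9187 → 37.4956 [stop]  node(2,1) S=129.8400 payoff=0.0000 vs cont=8.1229 → 8.1229 [wait]  node(2,2) S=201.8143 payoff=0.0000 vs cont=0.0000 → 0.0000 [wait]  ⇒ S*(2)=83.5344
t_1: node(1,0) S=104.1446 payoff=16.8854 vs cont=21.5350 → 21.5350 [wait]  node(1,1) S=161.8751 payoff=0.0000 vs cont=3.7807 → 3.7807 [wait]  ⇒ S*(1)=-
t_0: node(0,0) S=129.8400 payoff=0.0000 vs cont=11.9236 → 11.9236 [wait]  ⇒ S*(0)=-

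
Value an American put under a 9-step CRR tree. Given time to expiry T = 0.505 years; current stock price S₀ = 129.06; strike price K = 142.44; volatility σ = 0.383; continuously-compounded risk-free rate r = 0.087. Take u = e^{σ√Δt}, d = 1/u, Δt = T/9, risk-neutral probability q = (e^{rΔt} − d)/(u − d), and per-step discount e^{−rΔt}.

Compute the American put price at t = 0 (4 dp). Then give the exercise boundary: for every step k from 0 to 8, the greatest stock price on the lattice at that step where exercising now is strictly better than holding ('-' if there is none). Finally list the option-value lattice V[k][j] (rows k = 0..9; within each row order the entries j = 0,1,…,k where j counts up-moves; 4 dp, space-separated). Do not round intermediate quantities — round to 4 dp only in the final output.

Δt=0.05611, u=1.09497, d=0.91327, q=0.50427, disc=e^(-rΔt)=0.99513
k=9 terminal: V=max(K-S,0) → 85.3996 74.0513 60.4452 44.1321 24.5734 1.1236 0.0000 0.0000 0.0000 0.0000
k=8: j=0 S=62.4573 intr=79.9827 cont=79.2890 V=79.9827[EX]; j=1 S=74.8834 intr=67.5566 cont=66.8630 V=67.5566[EX]; j=2 S=89.7816 intr=52.6584 cont=51.9647 V=52.6584[EX]; j=3 S=107.6439 intr=34.7961 cont=34.1024 V=34.7961[EX]; j=4 S=129.0600 intr=13.3800 cont=12.6863 V=13.3800[EX]; j=5 S=154.7368 intr=0.0000 cont=0.5543 V=0.5543[hold]; j=6 S=185.5221 intr=0.0000 cont=0.0000 V=0.0000[hold]; j=7 S=222.4323 intr=0.0000 cont=0.0000 V=0.0000[hold]; j=8 S=266.6858 intr=0.0000 cont=0.0000 V=0.0000[hold]  S*(8)=129.0600
k=7: j=0 S=68.3887 intr=74.0513 cont=73.3576 V=74.0513[EX]; j=1 S=81.9948 intr=60.4452 cont=59.7515 V=60.4452[EX]; j=2 S=98.3079 intr=44.1321 cont=43.4384 V=44.1321[EX]; j=3 S=117.8666 intr=24.5734 cont=23.8798 V=24.5734[EX]; j=4 S=141.3164 intr=1.1236 cont=6.8787 V=6.8787[hold]; j=5 S=169.4317 intr=0.0000 cont=0.2734 V=0.2734[hold]; j=6 S=203.1406 intr=0.0000 cont=0.0000 V=0.0000[hold]; j=7 S=243.5560 intr=0.0000 cont=0.0000 V=0.0000[hold]  S*(7)=117.8666
k=6: j=0 S=74.8834 intr=67.5566 cont=66.8630 V=67.5566[EX]; j=1 S=89.7816 intr=52.6584 cont=51.9647 V=52.6584[EX]; j=2 S=107.6439 intr=34.7961 cont=34.1024 V=34.7961[EX]; j=3 S=129.0600 intr=13.3800 cont=15.5744 V=15.5744[hold]; j=4 S=154.7368 intr=0.0000 cont=3.5306 V=3.5306[hold]; j=5 S=185.5221 intr=0.0000 cont=0.1349 V=0.1349[hold]; j=6 S=222.4323 intr=0.0000 cont=0.0000 V=0.0000[hold]  S*(6)=107.6439
k=5: j=0 S=81.9948 intr=60.4452 cont=59.7515 V=60.4452[EX]; j=1 S=98.3079 intr=44.1321 cont=43.4384 V=44.1321[EX]; j=2 S=117.8666 intr=24.5734 cont=24.9809 V=24.9809[hold]; j=3 S=141.3164 intr=1.1236 cont=9.4548 V=9.4548[hold]; j=4 S=169.4317 intr=0.0000 cont=1.8094 V=1.8094[hold]; j=5 S=203.1406 intr=0.0000 cont=0.0665 V=0.0665[hold]  S*(5)=98.3079
k=4: j=0 S=89.7816 intr=52.6584 cont=51.9647 V=52.6584[EX]; j=1 S=107.6439 intr=34.7961 cont=34.3069 V=34.7961[EX]; j=2 S=129.0600 intr=13.3800 cont=17.0681 V=17.0681[hold]; j=3 S=154.7368 intr=0.0000 cont=5.5722 V=5.5722[hold]; j=4 S=185.5221 intr=0.0000 cont=0.9260 V=0.9260[hold]  S*(4)=107.6439
k=3: j=0 S=98.3079 intr=44.1321 cont=43.4384 V=44.1321[EX]; j=1 S=117.8666 intr=24.5734 cont=25.7305 V=25.7305[hold]; j=2 S=141.3164 intr=1.1236 cont=11.2162 V=11.2162[hold]; j=3 S=169.4317 intr=0.0000 cont=3.2136 V=3.2136[hold]  S*(3)=98.3079
k=2: j=0 S=107.6439 intr=34.7961 cont=34.6830 V=34.7961[EX]; j=1 S=129.0600 intr=13.3800 cont=18.3218 V=18.3218[hold]; j=2 S=154.7368 intr=0.0000 cont=7.1458 V=7.1458[hold]  S*(2)=107.6439
k=1: j=0 S=117.8666 intr=24.5734 cont=26.3596 V=26.3596[hold]; j=1 S=141.3164 intr=1.1236 cont=12.6243 V=12.6243[hold]  S*(1)=-
k=0: j=0 S=129.0600 intr=13.3800 cont=19.3387 V=19.3387[hold]  S*(0)=-

price = 19.3387
boundary = - - 107.6439 98.3079 107.6439 98.3079 107.6439 117.8666 129.0600
tree:
19.3387
26.3596 12.6243
34.7961 18.3218 7.1458
44.1321 25.7305 11.2162 3.2136
52.6584 34.7961 17.0681 5.5722 0.9260
60.4452 44.1321 24.9809 9.4548 1.8094 0.0665
67.5566 52.6584 34.7961 15.5744 3.5306 0.1349 0.0000
74.0513 60.4452 44.1321 24.5734 6.8787 0.2734 0.0000 0.0000
79.9827 67.5566 52.6584 34.7961 13.3800 0.5543 0.0000 0.0000 0.0000
85.3996 74.0513 60.4452 44.1321 24.5734 1.1236 0.0000 0.0000 0.0000 0.0000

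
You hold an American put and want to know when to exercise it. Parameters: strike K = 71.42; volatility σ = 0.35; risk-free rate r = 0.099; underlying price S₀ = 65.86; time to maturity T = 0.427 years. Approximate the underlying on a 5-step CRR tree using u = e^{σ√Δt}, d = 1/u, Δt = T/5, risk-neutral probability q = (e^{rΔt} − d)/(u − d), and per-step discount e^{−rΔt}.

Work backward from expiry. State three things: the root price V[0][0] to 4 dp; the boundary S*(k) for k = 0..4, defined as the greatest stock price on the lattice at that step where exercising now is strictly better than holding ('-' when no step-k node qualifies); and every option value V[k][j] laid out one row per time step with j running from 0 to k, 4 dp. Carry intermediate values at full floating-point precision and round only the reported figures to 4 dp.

Δt=0.08540, u=1.10770, d=0.90278, q=0.51588, disc=e^(-rΔt)=0.99158
k=5 terminal: V=max(K-S,0) → 31.9270 22.9625 11.9632 0.0000 0.0000 0.0000
k=4: j=0 S=43.7462 intr=27.6738 cont=27.0725 V=27.6738[EX]; j=1 S=53.6761 intr=17.7439 cont=17.1426 V=17.7439[EX]; j=2 S=65.8600 intr=5.5600 cont=5.7428 V=5.7428[hold]; j=3 S=80.8095 intr=0.0000 cont=0.0000 V=0.0000[hold]; j=4 S=99.1523 intr=0.0000 cont=0.0000 V=0.0000[hold]  S*(4)=53.6761
k=3: j=0 S=48.4575 intr=22.9625 cont=22.3612 V=22.9625[EX]; j=1 S=59.4568 intr=11.9632 cont=11.4554 V=11.9632[EX]; j=2 S=72.9528 intr=0.0000 cont=2.7568 V=2.7568[hold]; j=3 S=89.5123 intr=0.0000 cont=0.0000 V=0.0000[hold]  S*(3)=59.4568
k=2: j=0 S=53.6761 intr=17.7439 cont=17.1426 V=17.7439[EX]; j=1 S=65.8600 intr=5.5600 cont=7.1530 V=7.1530[hold]; j=2 S=80.8095 intr=0.0000 cont=1.3234 V=1.3234[hold]  S*(2)=53.6761
k=1: j=0 S=59.4568 intr=11.9632 cont=12.1768 V=12.1768[hold]; j=1 S=72.9528 intr=0.0000 cont=4.1107 V=4.1107[hold]  S*(1)=-
k=0: j=0 S=65.8600 intr=5.5600 cont=7.9481 V=7.9481[hold]  S*(0)=-

price = 7.9481
boundary = - - 53.6761 59.4568 53.6761
tree:
7.9481
12.1768 4.1107
17.7439 7.1530 1.3234
22.9625 11.9632 2.7568 0.0000
27.6738 17.7439 5.7428 0.0000 0.0000
31.9270 22.9625 11.9632 0.0000 0.0000 0.0000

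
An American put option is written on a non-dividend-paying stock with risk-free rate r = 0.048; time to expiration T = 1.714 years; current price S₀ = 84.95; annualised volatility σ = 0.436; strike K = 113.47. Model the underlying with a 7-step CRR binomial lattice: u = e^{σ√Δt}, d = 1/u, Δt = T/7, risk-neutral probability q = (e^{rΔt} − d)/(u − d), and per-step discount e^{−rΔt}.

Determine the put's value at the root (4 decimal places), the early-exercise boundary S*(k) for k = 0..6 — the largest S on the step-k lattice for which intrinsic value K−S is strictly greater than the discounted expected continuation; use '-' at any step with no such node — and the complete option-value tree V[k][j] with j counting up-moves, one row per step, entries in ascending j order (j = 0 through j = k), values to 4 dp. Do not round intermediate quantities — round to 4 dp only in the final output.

Δt=0.24486  u=1.24079  d=0.80594  q=0.47346  discount=0.98832
step 7 (expiry): payoffs max(K−S,0) = 94.7079 84.5847 68.9996 45.0054 8.0651 0.0000 0.0000 0.0000
step 6: (k=6,j=0): S=23.2798, (K−S)⁺=90.1902, hold=88.8644 ⇒ V=90.1902 exercise | (k=6,j=1): S=35.8405, (K−S)⁺=77.6295, hold=76.3037 ⇒ V=77.6295 exercise | (k=6,j=2): S=55.1784, (K−S)⁺=58.2916, hold=56.9658 ⇒ V=58.2916 exercise | (k=6,j=3): S=84.9500, (K−S)⁺=28.5200, hold=27.1942 ⇒ V=28.5200 exercise | (k=6,j=4): S=130.7850, (K−S)⁺=0.0000, hold=4.1970 ⇒ V=4.1970 continue | (k=6,j=5): S=201.3505, (K−S)⁺=0.0000, hold=0.0000 ⇒ V=0.0000 continue | (k=6,j=6): S=309.9897, (K−S)⁺=0.0000, hold=0.0000 ⇒ V=0.0000 continue  boundary S*=84.9500
step 5: (k=5,j=0): S=28.8853, (K−S)⁺=84.5847, hold=83.2589 ⇒ V=84.5847 exercise | (k=5,j=1): S=44.4704, (K−S)⁺=68.9996, hold=67.6737 ⇒ V=68.9996 exercise | (k=5,j=2): S=68.4646, (K−S)⁺=45.0054, hold=43.6796 ⇒ V=45.0054 exercise | (k=5,j=3): S=105.4049, (K−S)⁺=8.0651, hold=16.8054 ⇒ V=16.8054 continue | (k=5,j=4): S=162.2764, (K−S)⁺=0.0000, hold=2.1841 ⇒ V=2.1841 continue | (k=5,j=5): S=249.8331, (K−S)⁺=0.0000, hold=0.0000 ⇒ V=0.0000 continue  boundary S*=68.4646
step 4: (k=4,j=0): S=35.8405, (K−S)⁺=77.6295, hold=76.3037 ⇒ V=77.6295 exercise | (k=4,j=1): S=55.1784, (K−S)⁺=58.2916, hold=56.9658 ⇒ V=58.2916 exercise | (k=4,j=2): S=84.9500, (K−S)⁺=28.5200, hold=31.2840 ⇒ V=31.2840 continue | (k=4,j=3): S=130.7850, (K−S)⁺=0.0000, hold=9.7673 ⇒ V=9.7673 continue | (k=4,j=4): S=201.3505, (K−S)⁺=0.0000, hold=1.1366 ⇒ V=1.1366 continue  boundary S*=55.1784
step 3: (k=3,j=0): S=44.4704, (K−S)⁺=68.9996, hold=67.6737 ⇒ V=68.9996 exercise | (k=3,j=1): S=68.4646, (K−S)⁺=45.0054, hold=44.9729 ⇒ V=45.0054 exercise | (k=3,j=2): S=105.4049, (K−S)⁺=8.0651, hold=20.8502 ⇒ V=20.8502 continue | (k=3,j=3): S=162.2764, (K−S)⁺=0.0000, hold=5.6146 ⇒ V=5.6146 continue  boundary S*=68.4646
step 2: (k=2,j=0): S=55.1784, (K−S)⁺=58.2916, hold=56.9658 ⇒ V=58.2916 exercise | (k=2,j=1): S=84.9500, (K−S)⁺=28.5200, hold=33.1767 ⇒ V=33.1767 continue | (k=2,j=2): S=130.7850, (K−S)⁺=0.0000, hold=13.4774 ⇒ V=13.4774 continue  boundary S*=55.1784
step 1: (k=1,j=0): S=68.4646, (K−S)⁺=45.0054, hold=45.8586 ⇒ V=45.8586 continue | (k=1,j=1): S=105.4049, (K−S)⁺=8.0651, hold=23.5712 ⇒ V=23.5712 continue  boundary S*=-
step 0: (k=0,j=0): S=84.9500, (K−S)⁺=28.5200, hold=34.8939 ⇒ V=34.8939 continue  boundary S*=-

price = 34.8939
boundary = - - 55.1784 68.4646 55.1784 68.4646 84.9500
tree:
34.8939
45.8586 23.5712
58.2916 33.1767 13.4774
68.9996 45.0054 20.8502 5.6146
77.6295 58.2916 31.2840 9.7673 1.1366
84.5847 68.9996 45.0054 16.8054 2.1841 0.0000
90.1902 77.6295 58.2916 28.5200 4.1970 0.0000 0.0000
94.7079 84.5847 68.9996 45.0054 8.0651 0.0000 0.0000 0.0000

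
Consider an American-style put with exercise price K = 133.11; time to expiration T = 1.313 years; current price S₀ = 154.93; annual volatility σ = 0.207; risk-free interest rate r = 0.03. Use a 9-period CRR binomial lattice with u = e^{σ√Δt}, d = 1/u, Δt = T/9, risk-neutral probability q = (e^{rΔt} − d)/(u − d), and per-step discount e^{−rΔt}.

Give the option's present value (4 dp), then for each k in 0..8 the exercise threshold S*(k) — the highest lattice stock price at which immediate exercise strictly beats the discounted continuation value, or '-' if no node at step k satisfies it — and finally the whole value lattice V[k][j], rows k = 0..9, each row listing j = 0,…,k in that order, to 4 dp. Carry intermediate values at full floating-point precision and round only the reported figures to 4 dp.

price = 4.3165
boundary = - - - - - 104.3396 96.4077 104.3396 112.9240
tree:
4.3165
6.6912 2.0534
10.1157 3.4317 0.7361
14.8528 5.6144 1.3470 0.1506
21.0795 8.9494 2.4322 0.3074 0.0000
28.7704 13.8115 4.3169 0.6276 0.0000 0.0000
36.7023 20.4610 7.4895 1.2810 0.0000 0.0000 0.0000
44.0311 28.7704 12.5884 2.6148 0.0000 0.0000 0.0000 0.0000
50.8029 36.7023 20.1860 5.3375 0.0000 0.0000 0.0000 0.0000 0.0000
57.0598 44.0311 28.7704 10.8952 0.0000 0.0000 0.0000 0.0000 0.0000 0.0000

Δt=0.14589, u=1.08227, d=0.92398, q=0.50795, disc=e^(-rΔt)=0.99563
k=9 terminal: V=max(K-S,0) → 57.0598 44.0311 28.7704 10.8952 0.0000 0.0000 0.0000 0.0000 0.0000 0.0000
k=8: j=0 S=82.3071 intr=50.8029 cont=50.2216 V=50.8029[EX]; j=1 S=96.4077 intr=36.7023 cont=36.1210 V=36.7023[EX]; j=2 S=112.9240 intr=20.1860 cont=19.6046 V=20.1860[EX]; j=3 S=132.2699 intr=0.8401 cont=5.3375 V=5.3375[hold]; j=4 S=154.9300 intr=0.0000 cont=0.0000 V=0.0000[hold]; j=5 S=181.4722 intr=0.0000 cont=0.0000 V=0.0000[hold]; j=6 S=212.5615 intr=0.0000 cont=0.0000 V=0.0000[hold]; j=7 S=248.9769 intr=0.0000 cont=0.0000 V=0.0000[hold]; j=8 S=291.6310 intr=0.0000 cont=0.0000 V=0.0000[hold]  S*(8)=112.9240
k=7: j=0 S=89.0789 intr=44.0311 cont=43.4498 V=44.0311[EX]; j=1 S=104.3396 intr=28.7704 cont=28.1891 V=28.7704[EX]; j=2 S=122.2148 intr=10.8952 cont=12.5884 V=12.5884[hold]; j=3 S=143.1523 intr=0.0000 cont=2.6148 V=2.6148[hold]; j=4 S=167.6767 intr=0.0000 cont=0.0000 V=0.0000[hold]; j=5 S=196.4026 intr=0.0000 cont=0.0000 V=0.0000[hold]; j=6 S=230.0498 intr=0.0000 cont=0.0000 V=0.0000[hold]; j=7 S=269.4613 intr=0.0000 cont=0.0000 V=0.0000[hold]  S*(7)=104.3396
k=6: j=0 S=96.4077 intr=36.7023 cont=36.1210 V=36.7023[EX]; j=1 S=112.9240 intr=20.1860 cont=20.4610 V=20.4610[hold]; j=2 S=132.2699 intr=0.8401 cont=7.4895 V=7.4895[hold]; j=3 S=154.9300 intr=0.0000 cont=1.2810 V=1.2810[hold]; j=4 S=181.4722 intr=0.0000 cont=0.0000 V=0.0000[hold]; j=5 S=212.5615 intr=0.0000 cont=0.0000 V=0.0000[hold]; j=6 S=248.9769 intr=0.0000 cont=0.0000 V=0.0000[hold]  S*(6)=96.4077
k=5: j=0 S=104.3396 intr=28.7704 cont=28.3282 V=28.7704[EX]; j=1 S=122.2148 intr=10.8952 cont=13.8115 V=13.8115[hold]; j=2 S=143.1523 intr=0.0000 cont=4.3169 V=4.3169[hold]; j=3 S=167.6767 intr=0.0000 cont=0.6276 V=0.6276[hold]; j=4 S=196.4026 intr=0.0000 cont=0.0000 V=0.0000[hold]; j=5 S=230.0498 intr=0.0000 cont=0.0000 V=0.0000[hold]  S*(5)=104.3396
k=4: j=0 S=112.9240 intr=20.1860 cont=21.0795 V=21.0795[hold]; j=1 S=132.2699 intr=0.8401 cont=8.9494 V=8.9494[hold]; j=2 S=154.9300 intr=0.0000 cont=2.4322 V=2.4322[hold]; j=3 S=181.4722 intr=0.0000 cont=0.3074 V=0.3074[hold]; j=4 S=212.5615 intr=0.0000 cont=0.0000 V=0.0000[hold]  S*(4)=-
k=3: j=0 S=122.2148 intr=10.8952 cont=14.8528 V=14.8528[hold]; j=1 S=143.1523 intr=0.0000 cont=5.6144 V=5.6144[hold]; j=2 S=167.6767 intr=0.0000 cont=1.3470 V=1.3470[hold]; j=3 S=196.4026 intr=0.0000 cont=0.1506 V=0.1506[hold]  S*(3)=-
k=2: j=0 S=132.2699 intr=0.8401 cont=10.1157 V=10.1157[hold]; j=1 S=154.9300 intr=0.0000 cont=3.4317 V=3.4317[hold]; j=2 S=181.4722 intr=0.0000 cont=0.7361 V=0.7361[hold]  S*(2)=-
k=1: j=0 S=143.1523 intr=0.0000 cont=6.6912 V=6.6912[hold]; j=1 S=167.6767 intr=0.0000 cont=2.0534 V=2.0534[hold]  S*(1)=-
k=0: j=0 S=154.9300 intr=0.0000 cont=4.3165 V=4.3165[hold]  S*(0)=-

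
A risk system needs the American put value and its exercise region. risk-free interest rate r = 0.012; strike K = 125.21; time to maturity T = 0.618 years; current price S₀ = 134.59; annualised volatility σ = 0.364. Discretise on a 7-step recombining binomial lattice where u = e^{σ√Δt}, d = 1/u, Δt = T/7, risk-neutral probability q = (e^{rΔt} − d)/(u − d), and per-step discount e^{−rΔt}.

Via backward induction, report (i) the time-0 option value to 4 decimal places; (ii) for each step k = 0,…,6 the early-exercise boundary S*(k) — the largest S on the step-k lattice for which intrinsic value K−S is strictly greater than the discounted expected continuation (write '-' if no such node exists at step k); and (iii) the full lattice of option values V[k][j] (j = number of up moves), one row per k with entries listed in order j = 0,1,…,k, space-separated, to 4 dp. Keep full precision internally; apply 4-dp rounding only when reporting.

params: Δt=0.08829 u=1.11422 d=0.89749 q=0.47788 e^(-rΔt)=0.99894
t_7 payoffs: 62.0830 46.8387 27.9130 4.4170 0.0000 0.0000 0.0000 0.0000
t_6: node(6,0) S=70.3374 payoff=54.8726 vs cont=54.7401 → 54.8726 [stop]  node(6,1) S=87.3229 payoff=37.8871 vs cont=37.7545 → 37.8871 [stop]  node(6,2) S=108.4103 payoff=16.7997 vs cont=16.6671 → 16.7997 [stop]  node(6,3) S=134.5900 payoff=0.0000 vs cont=2.3038 → 2.3038 [wait]  node(6,4) S=167.0918 payoff=0.0000 vs cont=0.0000 → 0.0000 [wait]  node(6,5) S=207.4423 payoff=0.0000 vs cont=0.0000 → 0.0000 [wait]  node(6,6) S=257.5369 payoff=0.0000 vs cont=0.0000 → 0.0000 [wait]  ⇒ S*(6)=108.4103
t_5: node(5,0) S=78.3713 payoff=46.8387 vs cont=46.7061 → 46.8387 [stop]  node(5,1) S=97.2970 payoff=27.9130 vs cont=27.7804 → 27.9130 [stop]  node(5,2) S=120.7930 payoff=4.4170 vs cont=9.8620 → 9.8620 [wait]  node(5,3) S=149.9629 payoff=0.0000 vs cont=1.2016 → 1.2016 [wait]  node(5,4) S=186.1771 payoff=0.0000 vs cont=0.0000 → 0.0000 [wait]  node(5,5) S=231.1364 payoff=0.0000 vs cont=0.0000 → 0.0000 [wait]  ⇒ S*(5)=97.2970
t_4: node(4,0) S=87.3229 payoff=37.8871 vs cont=37.7545 → 37.8871 [stop]  node(4,1) S=108.4103 payoff=16.7997 vs cont=19.2664 → 19.2664 [wait]  node(4,2) S=134.5900 payoff=0.0000 vs cont=5.7173 → 5.7173 [wait]  node(4,3) S=167.0918 payoff=0.0000 vs cont=0.6267 → 0.6267 [wait]  node(4,4) S=207.4423 payoff=0.0000 vs cont=0.0000 → 0.0000 [wait]  ⇒ S*(4)=87.3229
t_3: node(3,0) S=97.2970 payoff=27.9130 vs cont=28.9579 → 28.9579 [wait]  node(3,1) S=120.7930 payoff=4.4170 vs cont=12.7780 → 12.7780 [wait]  node(3,2) S=149.9629 payoff=0.0000 vs cont=3.2811 → 3.2811 [wait]  node(3,3) S=186.1771 payoff=0.0000 vs cont=0.3269 → 0.3269 [wait]  ⇒ S*(3)=-
t_2: node(2,0) S=108.4103 payoff=16.7997 vs cont=21.2034 → 21.2034 [wait]  node(2,1) S=134.5900 payoff=0.0000 vs cont=8.2309 → 8.2309 [wait]  node(2,2) S=167.0918 payoff=0.0000 vs cont=1.8674 → 1.8674 [wait]  ⇒ S*(2)=-
t_1: node(1,0) S=120.7930 payoff=4.4170 vs cont=14.9883 → 14.9883 [wait]  node(1,1) S=149.9629 payoff=0.0000 vs cont=5.1844 → 5.1844 [wait]  ⇒ S*(1)=-
t_0: node(0,0) S=134.5900 payoff=0.0000 vs cont=10.2923 → 10.2923 [wait]  ⇒ S*(0)=-

price = 10.2923
boundary = - - - - 87.3229 97.2970 108.4103
tree:
10.2923
14.9883 5.1844
21.2034 8.2309 1.8674
28.9579 12.7780 3.2811 0.3269
37.8871 19.2664 5.7173 0.6267 0.0000
46.8387 27.9130 9.8620 1.2016 0.0000 0.0000
54.8726 37.8871 16.7997 2.3038 0.0000 0.0000 0.0000
62.0830 46.8387 27.9130 4.4170 0.0000 0.0000 0.0000 0.0000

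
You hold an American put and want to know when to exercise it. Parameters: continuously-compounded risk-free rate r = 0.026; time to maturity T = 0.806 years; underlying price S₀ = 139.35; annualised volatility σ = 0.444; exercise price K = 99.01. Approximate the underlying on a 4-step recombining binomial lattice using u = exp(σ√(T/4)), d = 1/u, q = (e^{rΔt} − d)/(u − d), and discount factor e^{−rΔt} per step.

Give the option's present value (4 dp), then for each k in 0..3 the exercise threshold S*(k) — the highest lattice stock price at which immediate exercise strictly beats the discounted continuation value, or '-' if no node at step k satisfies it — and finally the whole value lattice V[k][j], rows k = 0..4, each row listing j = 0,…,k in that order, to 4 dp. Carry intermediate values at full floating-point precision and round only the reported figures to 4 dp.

price = 4.5532
boundary = - - - 76.6363
tree:
4.5532
7.8117 0.8320
13.2887 1.5588 0.0000
22.3737 2.9203 0.0000 0.0000
36.2220 5.4712 0.0000 0.0000 0.0000

Δt=0.20150  u=1.22056  d=0.81930  q=0.46343  discount=0.99477
step 4 (expiry): payoffs max(K−S,0) = 36.2220 5.4712 0.0000 0.0000 0.0000
step 3: (k=3,j=0): S=76.6363, (K−S)⁺=22.3737, hold=21.8564 ⇒ V=22.3737 exercise | (k=3,j=1): S=114.1693, (K−S)⁺=0.0000, hold=2.9203 ⇒ V=2.9203 continue | (k=3,j=2): S=170.0844, (K−S)⁺=0.0000, hold=0.0000 ⇒ V=0.0000 continue | (k=3,j=3): S=253.3842, (K−S)⁺=0.0000, hold=0.0000 ⇒ V=0.0000 continue  boundary S*=76.6363
step 2: (k=2,j=0): S=93.5388, (K−S)⁺=5.4712, hold=13.2887 ⇒ V=13.2887 continue | (k=2,j=1): S=139.3500, (K−S)⁺=0.0000, hold=1.5588 ⇒ V=1.5588 continue | (k=2,j=2): S=207.5974, (K−S)⁺=0.0000, hold=0.0000 ⇒ V=0.0000 continue  boundary S*=-
step 1: (k=1,j=0): S=114.1693, (K−S)⁺=0.0000, hold=7.8117 ⇒ V=7.8117 continue | (k=1,j=1): S=170.0844, (K−S)⁺=0.0000, hold=0.8320 ⇒ V=0.8320 continue  boundary S*=-
step 0: (k=0,j=0): S=139.3500, (K−S)⁺=0.0000, hold=4.5532 ⇒ V=4.5532 continue  boundary S*=-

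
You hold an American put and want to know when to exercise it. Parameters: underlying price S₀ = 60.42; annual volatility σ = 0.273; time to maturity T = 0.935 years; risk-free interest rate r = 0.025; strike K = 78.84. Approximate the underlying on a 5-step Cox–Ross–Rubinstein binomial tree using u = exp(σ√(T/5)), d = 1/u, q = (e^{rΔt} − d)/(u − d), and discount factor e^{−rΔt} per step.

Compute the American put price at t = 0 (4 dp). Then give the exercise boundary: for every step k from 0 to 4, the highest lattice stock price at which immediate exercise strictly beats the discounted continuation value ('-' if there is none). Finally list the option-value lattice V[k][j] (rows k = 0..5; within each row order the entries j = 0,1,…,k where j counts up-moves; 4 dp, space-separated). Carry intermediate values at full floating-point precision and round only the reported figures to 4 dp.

price = 19.1479
boundary = - 53.6921 47.7133 53.6921 60.4200
tree:
19.1479
25.1479 13.0940
31.1267 18.6289 7.4657
36.4397 25.1479 12.0305 2.7921
41.1611 31.1267 18.4200 5.5037 0.0000
45.3567 36.4397 25.1479 10.8490 0.0000 0.0000

Δt=0.18700  u=1.12531  d=0.88865  q=0.49032  discount=0.99534
step 5 (expiry): payoffs max(K−S,0) = 45.3567 36.4397 25.1479 10.8490 0.0000 0.0000
step 4: (k=4,j=0): S=37.6789, (K−S)⁺=41.1611, hold=40.7933 ⇒ V=41.1611 exercise | (k=4,j=1): S=47.7133, (K−S)⁺=31.1267, hold=30.7590 ⇒ V=31.1267 exercise | (k=4,j=2): S=60.4200, (K−S)⁺=18.4200, hold=18.0523 ⇒ V=18.4200 exercise | (k=4,j=3): S=76.5106, (K−S)⁺=2.3294, hold=5.5037 ⇒ V=5.5037 continue | (k=4,j=4): S=96.8864, (K−S)⁺=0.0000, hold=0.0000 ⇒ V=0.0000 continue  boundary S*=60.4200
step 3: (k=3,j=0): S=42.4003, (K−S)⁺=36.4397, hold=36.0720 ⇒ V=36.4397 exercise | (k=3,j=1): S=53.6921, (K−S)⁺=25.1479, hold=24.7802 ⇒ V=25.1479 exercise | (k=3,j=2): S=67.9910, (K−S)⁺=10.8490, hold=12.0305 ⇒ V=12.0305 continue | (k=3,j=3): S=86.0978, (K−S)⁺=0.0000, hold=2.7921 ⇒ V=2.7921 continue  boundary S*=53.6921
step 2: (k=2,j=0): S=47.7133, (K−S)⁺=31.1267, hold=30.7590 ⇒ V=31.1267 exercise | (k=2,j=1): S=60.4200, (K−S)⁺=18.4200, hold=18.6289 ⇒ V=18.6289 continue | (k=2,j=2): S=76.5106, (K−S)⁺=2.3294, hold=7.4657 ⇒ V=7.4657 continue  boundary S*=47.7133
step 1: (k=1,j=0): S=53.6921, (K−S)⁺=25.1479, hold=24.8822 ⇒ V=25.1479 exercise | (k=1,j=1): S=67.9910, (K−S)⁺=10.8490, hold=13.0940 ⇒ V=13.0940 continue  boundary S*=53.6921
step 0: (k=0,j=0): S=60.4200, (K−S)⁺=18.4200, hold=19.1479 ⇒ V=19.1479 continue  boundary S*=-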